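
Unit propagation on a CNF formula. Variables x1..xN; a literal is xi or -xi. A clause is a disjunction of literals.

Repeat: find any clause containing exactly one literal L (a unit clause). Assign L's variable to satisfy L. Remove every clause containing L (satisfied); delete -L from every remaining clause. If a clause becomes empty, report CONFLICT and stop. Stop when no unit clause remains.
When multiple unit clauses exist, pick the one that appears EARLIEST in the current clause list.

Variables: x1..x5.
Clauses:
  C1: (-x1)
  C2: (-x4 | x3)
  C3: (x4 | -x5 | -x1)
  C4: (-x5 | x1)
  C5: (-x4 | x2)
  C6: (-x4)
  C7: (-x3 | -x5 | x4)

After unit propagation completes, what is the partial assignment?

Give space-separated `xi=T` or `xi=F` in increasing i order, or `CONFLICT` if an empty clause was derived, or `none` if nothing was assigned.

unit clause [-1] forces x1=F; simplify:
  drop 1 from [-5, 1] -> [-5]
  satisfied 2 clause(s); 5 remain; assigned so far: [1]
unit clause [-5] forces x5=F; simplify:
  satisfied 2 clause(s); 3 remain; assigned so far: [1, 5]
unit clause [-4] forces x4=F; simplify:
  satisfied 3 clause(s); 0 remain; assigned so far: [1, 4, 5]

Answer: x1=F x4=F x5=F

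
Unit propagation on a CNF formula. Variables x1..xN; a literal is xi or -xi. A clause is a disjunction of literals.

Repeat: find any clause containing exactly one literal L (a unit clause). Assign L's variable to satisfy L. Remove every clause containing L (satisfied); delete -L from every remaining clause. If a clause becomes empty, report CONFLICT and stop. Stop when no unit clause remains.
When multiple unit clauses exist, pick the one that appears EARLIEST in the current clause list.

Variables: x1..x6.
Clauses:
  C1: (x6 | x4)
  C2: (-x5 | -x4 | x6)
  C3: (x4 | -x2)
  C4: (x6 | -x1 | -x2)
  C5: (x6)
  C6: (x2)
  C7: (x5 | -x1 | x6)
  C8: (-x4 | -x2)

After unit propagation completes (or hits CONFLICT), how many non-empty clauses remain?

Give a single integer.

unit clause [6] forces x6=T; simplify:
  satisfied 5 clause(s); 3 remain; assigned so far: [6]
unit clause [2] forces x2=T; simplify:
  drop -2 from [4, -2] -> [4]
  drop -2 from [-4, -2] -> [-4]
  satisfied 1 clause(s); 2 remain; assigned so far: [2, 6]
unit clause [4] forces x4=T; simplify:
  drop -4 from [-4] -> [] (empty!)
  satisfied 1 clause(s); 1 remain; assigned so far: [2, 4, 6]
CONFLICT (empty clause)

Answer: 0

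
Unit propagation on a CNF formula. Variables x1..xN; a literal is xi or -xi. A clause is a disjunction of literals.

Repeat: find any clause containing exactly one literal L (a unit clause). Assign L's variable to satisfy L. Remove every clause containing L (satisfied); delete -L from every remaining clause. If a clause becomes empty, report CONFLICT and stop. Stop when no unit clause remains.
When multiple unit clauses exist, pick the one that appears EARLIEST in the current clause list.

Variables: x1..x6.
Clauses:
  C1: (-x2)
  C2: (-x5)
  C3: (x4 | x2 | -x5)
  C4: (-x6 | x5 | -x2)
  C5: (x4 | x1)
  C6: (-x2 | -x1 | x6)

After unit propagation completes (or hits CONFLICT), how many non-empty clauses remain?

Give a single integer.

Answer: 1

Derivation:
unit clause [-2] forces x2=F; simplify:
  drop 2 from [4, 2, -5] -> [4, -5]
  satisfied 3 clause(s); 3 remain; assigned so far: [2]
unit clause [-5] forces x5=F; simplify:
  satisfied 2 clause(s); 1 remain; assigned so far: [2, 5]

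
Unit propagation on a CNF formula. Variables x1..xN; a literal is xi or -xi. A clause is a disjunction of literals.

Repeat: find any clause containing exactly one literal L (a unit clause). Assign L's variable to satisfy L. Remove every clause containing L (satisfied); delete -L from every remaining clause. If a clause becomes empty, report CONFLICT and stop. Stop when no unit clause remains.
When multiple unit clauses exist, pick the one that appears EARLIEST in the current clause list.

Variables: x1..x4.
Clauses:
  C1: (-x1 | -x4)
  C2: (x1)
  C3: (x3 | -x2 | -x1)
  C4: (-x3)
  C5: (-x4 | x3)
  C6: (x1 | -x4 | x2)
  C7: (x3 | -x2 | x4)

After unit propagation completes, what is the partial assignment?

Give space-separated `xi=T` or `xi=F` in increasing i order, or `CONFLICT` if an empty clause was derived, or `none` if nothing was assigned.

Answer: x1=T x2=F x3=F x4=F

Derivation:
unit clause [1] forces x1=T; simplify:
  drop -1 from [-1, -4] -> [-4]
  drop -1 from [3, -2, -1] -> [3, -2]
  satisfied 2 clause(s); 5 remain; assigned so far: [1]
unit clause [-4] forces x4=F; simplify:
  drop 4 from [3, -2, 4] -> [3, -2]
  satisfied 2 clause(s); 3 remain; assigned so far: [1, 4]
unit clause [-3] forces x3=F; simplify:
  drop 3 from [3, -2] -> [-2]
  drop 3 from [3, -2] -> [-2]
  satisfied 1 clause(s); 2 remain; assigned so far: [1, 3, 4]
unit clause [-2] forces x2=F; simplify:
  satisfied 2 clause(s); 0 remain; assigned so far: [1, 2, 3, 4]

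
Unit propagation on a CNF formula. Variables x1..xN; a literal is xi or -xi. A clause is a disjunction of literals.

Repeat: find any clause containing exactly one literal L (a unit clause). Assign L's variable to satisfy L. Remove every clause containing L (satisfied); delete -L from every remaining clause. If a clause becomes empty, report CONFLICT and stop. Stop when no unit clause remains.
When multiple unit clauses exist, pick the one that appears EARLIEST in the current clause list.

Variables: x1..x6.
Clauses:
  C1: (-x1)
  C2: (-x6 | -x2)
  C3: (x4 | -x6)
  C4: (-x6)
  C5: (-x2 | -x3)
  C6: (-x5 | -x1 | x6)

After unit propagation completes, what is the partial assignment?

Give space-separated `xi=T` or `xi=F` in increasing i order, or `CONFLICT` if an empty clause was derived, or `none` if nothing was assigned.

Answer: x1=F x6=F

Derivation:
unit clause [-1] forces x1=F; simplify:
  satisfied 2 clause(s); 4 remain; assigned so far: [1]
unit clause [-6] forces x6=F; simplify:
  satisfied 3 clause(s); 1 remain; assigned so far: [1, 6]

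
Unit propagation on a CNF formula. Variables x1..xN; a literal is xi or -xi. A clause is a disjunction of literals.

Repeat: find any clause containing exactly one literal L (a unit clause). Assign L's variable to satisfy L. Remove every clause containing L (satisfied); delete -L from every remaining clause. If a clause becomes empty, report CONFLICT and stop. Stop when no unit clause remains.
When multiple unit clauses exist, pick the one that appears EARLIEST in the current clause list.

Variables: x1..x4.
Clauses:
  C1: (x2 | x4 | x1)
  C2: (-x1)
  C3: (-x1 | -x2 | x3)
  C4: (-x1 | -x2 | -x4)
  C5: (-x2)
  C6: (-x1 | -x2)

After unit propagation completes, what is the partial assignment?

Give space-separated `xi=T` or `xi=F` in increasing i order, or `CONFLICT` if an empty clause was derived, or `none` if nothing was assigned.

unit clause [-1] forces x1=F; simplify:
  drop 1 from [2, 4, 1] -> [2, 4]
  satisfied 4 clause(s); 2 remain; assigned so far: [1]
unit clause [-2] forces x2=F; simplify:
  drop 2 from [2, 4] -> [4]
  satisfied 1 clause(s); 1 remain; assigned so far: [1, 2]
unit clause [4] forces x4=T; simplify:
  satisfied 1 clause(s); 0 remain; assigned so far: [1, 2, 4]

Answer: x1=F x2=F x4=T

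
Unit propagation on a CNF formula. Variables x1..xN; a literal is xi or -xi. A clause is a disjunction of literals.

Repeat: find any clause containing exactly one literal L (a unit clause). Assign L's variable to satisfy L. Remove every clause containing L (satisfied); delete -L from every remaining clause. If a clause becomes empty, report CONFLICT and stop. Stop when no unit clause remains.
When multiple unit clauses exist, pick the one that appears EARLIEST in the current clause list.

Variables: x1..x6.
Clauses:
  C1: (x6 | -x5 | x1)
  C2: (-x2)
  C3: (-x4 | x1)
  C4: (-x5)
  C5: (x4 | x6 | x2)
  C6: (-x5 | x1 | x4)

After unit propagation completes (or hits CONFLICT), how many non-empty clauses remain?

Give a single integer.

Answer: 2

Derivation:
unit clause [-2] forces x2=F; simplify:
  drop 2 from [4, 6, 2] -> [4, 6]
  satisfied 1 clause(s); 5 remain; assigned so far: [2]
unit clause [-5] forces x5=F; simplify:
  satisfied 3 clause(s); 2 remain; assigned so far: [2, 5]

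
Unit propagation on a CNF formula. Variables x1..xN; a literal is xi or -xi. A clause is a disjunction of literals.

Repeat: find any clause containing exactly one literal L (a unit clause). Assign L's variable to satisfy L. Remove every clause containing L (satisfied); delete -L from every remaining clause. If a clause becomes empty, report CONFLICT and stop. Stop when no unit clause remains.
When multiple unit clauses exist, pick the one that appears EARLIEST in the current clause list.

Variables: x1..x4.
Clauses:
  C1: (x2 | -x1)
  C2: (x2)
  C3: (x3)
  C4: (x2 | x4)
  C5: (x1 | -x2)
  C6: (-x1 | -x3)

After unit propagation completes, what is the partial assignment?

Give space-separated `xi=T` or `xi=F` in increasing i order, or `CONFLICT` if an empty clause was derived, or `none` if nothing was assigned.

Answer: CONFLICT

Derivation:
unit clause [2] forces x2=T; simplify:
  drop -2 from [1, -2] -> [1]
  satisfied 3 clause(s); 3 remain; assigned so far: [2]
unit clause [3] forces x3=T; simplify:
  drop -3 from [-1, -3] -> [-1]
  satisfied 1 clause(s); 2 remain; assigned so far: [2, 3]
unit clause [1] forces x1=T; simplify:
  drop -1 from [-1] -> [] (empty!)
  satisfied 1 clause(s); 1 remain; assigned so far: [1, 2, 3]
CONFLICT (empty clause)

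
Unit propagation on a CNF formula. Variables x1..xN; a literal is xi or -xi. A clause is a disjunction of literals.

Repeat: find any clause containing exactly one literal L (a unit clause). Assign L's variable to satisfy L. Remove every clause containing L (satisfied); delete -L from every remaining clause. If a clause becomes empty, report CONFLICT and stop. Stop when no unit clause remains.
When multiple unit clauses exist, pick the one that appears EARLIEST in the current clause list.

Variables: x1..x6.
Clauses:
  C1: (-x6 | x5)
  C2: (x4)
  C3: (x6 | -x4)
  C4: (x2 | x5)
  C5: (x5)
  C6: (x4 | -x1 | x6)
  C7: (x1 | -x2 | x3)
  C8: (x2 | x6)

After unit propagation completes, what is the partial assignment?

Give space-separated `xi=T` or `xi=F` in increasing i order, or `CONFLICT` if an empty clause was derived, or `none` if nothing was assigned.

unit clause [4] forces x4=T; simplify:
  drop -4 from [6, -4] -> [6]
  satisfied 2 clause(s); 6 remain; assigned so far: [4]
unit clause [6] forces x6=T; simplify:
  drop -6 from [-6, 5] -> [5]
  satisfied 2 clause(s); 4 remain; assigned so far: [4, 6]
unit clause [5] forces x5=T; simplify:
  satisfied 3 clause(s); 1 remain; assigned so far: [4, 5, 6]

Answer: x4=T x5=T x6=T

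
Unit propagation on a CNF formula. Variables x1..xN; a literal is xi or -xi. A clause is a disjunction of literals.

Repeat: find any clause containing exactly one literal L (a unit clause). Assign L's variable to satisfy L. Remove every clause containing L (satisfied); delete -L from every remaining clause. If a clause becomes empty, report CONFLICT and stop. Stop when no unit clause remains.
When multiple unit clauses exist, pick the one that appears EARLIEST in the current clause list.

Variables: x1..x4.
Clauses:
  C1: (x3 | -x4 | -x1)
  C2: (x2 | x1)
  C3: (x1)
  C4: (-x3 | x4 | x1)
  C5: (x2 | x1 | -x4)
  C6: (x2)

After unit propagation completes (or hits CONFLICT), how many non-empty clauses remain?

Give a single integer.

unit clause [1] forces x1=T; simplify:
  drop -1 from [3, -4, -1] -> [3, -4]
  satisfied 4 clause(s); 2 remain; assigned so far: [1]
unit clause [2] forces x2=T; simplify:
  satisfied 1 clause(s); 1 remain; assigned so far: [1, 2]

Answer: 1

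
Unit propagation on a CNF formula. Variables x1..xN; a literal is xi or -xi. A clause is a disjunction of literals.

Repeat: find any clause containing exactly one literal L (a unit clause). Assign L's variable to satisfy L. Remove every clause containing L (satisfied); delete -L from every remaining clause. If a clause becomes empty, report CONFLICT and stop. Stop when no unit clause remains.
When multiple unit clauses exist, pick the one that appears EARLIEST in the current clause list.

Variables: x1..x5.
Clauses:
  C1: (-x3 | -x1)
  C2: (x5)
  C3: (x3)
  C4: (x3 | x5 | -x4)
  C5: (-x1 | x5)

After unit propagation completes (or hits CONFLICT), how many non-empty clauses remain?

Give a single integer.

Answer: 0

Derivation:
unit clause [5] forces x5=T; simplify:
  satisfied 3 clause(s); 2 remain; assigned so far: [5]
unit clause [3] forces x3=T; simplify:
  drop -3 from [-3, -1] -> [-1]
  satisfied 1 clause(s); 1 remain; assigned so far: [3, 5]
unit clause [-1] forces x1=F; simplify:
  satisfied 1 clause(s); 0 remain; assigned so far: [1, 3, 5]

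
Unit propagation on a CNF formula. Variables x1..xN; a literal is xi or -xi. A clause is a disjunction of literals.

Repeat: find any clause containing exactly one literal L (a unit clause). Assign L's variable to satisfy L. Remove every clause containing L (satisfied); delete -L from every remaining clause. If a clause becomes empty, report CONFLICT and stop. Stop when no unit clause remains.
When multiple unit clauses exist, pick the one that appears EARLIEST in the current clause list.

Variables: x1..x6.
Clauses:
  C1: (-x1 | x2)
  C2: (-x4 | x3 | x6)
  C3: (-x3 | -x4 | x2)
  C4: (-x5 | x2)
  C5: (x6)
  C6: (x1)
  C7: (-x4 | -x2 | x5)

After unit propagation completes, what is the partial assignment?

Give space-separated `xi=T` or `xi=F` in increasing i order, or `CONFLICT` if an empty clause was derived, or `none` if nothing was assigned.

unit clause [6] forces x6=T; simplify:
  satisfied 2 clause(s); 5 remain; assigned so far: [6]
unit clause [1] forces x1=T; simplify:
  drop -1 from [-1, 2] -> [2]
  satisfied 1 clause(s); 4 remain; assigned so far: [1, 6]
unit clause [2] forces x2=T; simplify:
  drop -2 from [-4, -2, 5] -> [-4, 5]
  satisfied 3 clause(s); 1 remain; assigned so far: [1, 2, 6]

Answer: x1=T x2=T x6=T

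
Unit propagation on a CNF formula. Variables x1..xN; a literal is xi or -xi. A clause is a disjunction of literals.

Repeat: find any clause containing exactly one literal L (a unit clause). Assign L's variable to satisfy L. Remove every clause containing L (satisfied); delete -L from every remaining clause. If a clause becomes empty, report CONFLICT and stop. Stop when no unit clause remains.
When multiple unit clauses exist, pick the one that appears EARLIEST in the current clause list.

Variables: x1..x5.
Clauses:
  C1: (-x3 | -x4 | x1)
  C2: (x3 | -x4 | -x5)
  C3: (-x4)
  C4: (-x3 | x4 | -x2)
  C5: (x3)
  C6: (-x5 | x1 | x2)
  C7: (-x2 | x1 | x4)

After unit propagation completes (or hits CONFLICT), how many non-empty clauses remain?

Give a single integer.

unit clause [-4] forces x4=F; simplify:
  drop 4 from [-3, 4, -2] -> [-3, -2]
  drop 4 from [-2, 1, 4] -> [-2, 1]
  satisfied 3 clause(s); 4 remain; assigned so far: [4]
unit clause [3] forces x3=T; simplify:
  drop -3 from [-3, -2] -> [-2]
  satisfied 1 clause(s); 3 remain; assigned so far: [3, 4]
unit clause [-2] forces x2=F; simplify:
  drop 2 from [-5, 1, 2] -> [-5, 1]
  satisfied 2 clause(s); 1 remain; assigned so far: [2, 3, 4]

Answer: 1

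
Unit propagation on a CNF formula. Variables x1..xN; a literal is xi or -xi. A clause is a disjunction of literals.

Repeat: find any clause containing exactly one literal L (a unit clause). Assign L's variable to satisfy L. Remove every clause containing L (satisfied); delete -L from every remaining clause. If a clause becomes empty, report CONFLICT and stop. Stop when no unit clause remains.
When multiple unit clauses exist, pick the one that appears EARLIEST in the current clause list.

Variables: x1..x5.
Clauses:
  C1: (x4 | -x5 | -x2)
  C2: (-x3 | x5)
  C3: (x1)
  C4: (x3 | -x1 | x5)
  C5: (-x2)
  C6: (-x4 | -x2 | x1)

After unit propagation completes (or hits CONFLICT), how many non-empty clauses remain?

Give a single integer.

Answer: 2

Derivation:
unit clause [1] forces x1=T; simplify:
  drop -1 from [3, -1, 5] -> [3, 5]
  satisfied 2 clause(s); 4 remain; assigned so far: [1]
unit clause [-2] forces x2=F; simplify:
  satisfied 2 clause(s); 2 remain; assigned so far: [1, 2]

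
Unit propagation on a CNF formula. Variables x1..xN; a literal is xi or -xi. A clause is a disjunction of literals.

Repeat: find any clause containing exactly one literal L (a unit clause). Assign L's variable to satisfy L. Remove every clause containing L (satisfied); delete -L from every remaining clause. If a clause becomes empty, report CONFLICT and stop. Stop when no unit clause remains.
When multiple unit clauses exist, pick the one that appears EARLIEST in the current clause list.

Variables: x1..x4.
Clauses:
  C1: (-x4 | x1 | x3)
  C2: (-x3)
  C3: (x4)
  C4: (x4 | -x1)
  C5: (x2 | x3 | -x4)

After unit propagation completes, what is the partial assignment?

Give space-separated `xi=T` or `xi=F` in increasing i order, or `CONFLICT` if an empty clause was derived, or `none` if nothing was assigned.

unit clause [-3] forces x3=F; simplify:
  drop 3 from [-4, 1, 3] -> [-4, 1]
  drop 3 from [2, 3, -4] -> [2, -4]
  satisfied 1 clause(s); 4 remain; assigned so far: [3]
unit clause [4] forces x4=T; simplify:
  drop -4 from [-4, 1] -> [1]
  drop -4 from [2, -4] -> [2]
  satisfied 2 clause(s); 2 remain; assigned so far: [3, 4]
unit clause [1] forces x1=T; simplify:
  satisfied 1 clause(s); 1 remain; assigned so far: [1, 3, 4]
unit clause [2] forces x2=T; simplify:
  satisfied 1 clause(s); 0 remain; assigned so far: [1, 2, 3, 4]

Answer: x1=T x2=T x3=F x4=T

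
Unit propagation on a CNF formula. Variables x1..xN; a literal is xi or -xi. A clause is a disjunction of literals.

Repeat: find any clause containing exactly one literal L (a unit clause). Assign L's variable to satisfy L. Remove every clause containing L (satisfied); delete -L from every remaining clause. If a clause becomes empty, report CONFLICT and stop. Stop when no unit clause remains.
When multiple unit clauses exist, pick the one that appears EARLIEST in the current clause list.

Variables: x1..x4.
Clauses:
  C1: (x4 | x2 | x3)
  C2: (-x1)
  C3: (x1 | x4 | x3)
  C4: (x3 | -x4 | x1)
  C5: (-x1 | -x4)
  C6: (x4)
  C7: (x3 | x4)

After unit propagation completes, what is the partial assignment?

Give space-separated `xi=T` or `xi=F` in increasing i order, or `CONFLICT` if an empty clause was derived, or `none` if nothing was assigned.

unit clause [-1] forces x1=F; simplify:
  drop 1 from [1, 4, 3] -> [4, 3]
  drop 1 from [3, -4, 1] -> [3, -4]
  satisfied 2 clause(s); 5 remain; assigned so far: [1]
unit clause [4] forces x4=T; simplify:
  drop -4 from [3, -4] -> [3]
  satisfied 4 clause(s); 1 remain; assigned so far: [1, 4]
unit clause [3] forces x3=T; simplify:
  satisfied 1 clause(s); 0 remain; assigned so far: [1, 3, 4]

Answer: x1=F x3=T x4=T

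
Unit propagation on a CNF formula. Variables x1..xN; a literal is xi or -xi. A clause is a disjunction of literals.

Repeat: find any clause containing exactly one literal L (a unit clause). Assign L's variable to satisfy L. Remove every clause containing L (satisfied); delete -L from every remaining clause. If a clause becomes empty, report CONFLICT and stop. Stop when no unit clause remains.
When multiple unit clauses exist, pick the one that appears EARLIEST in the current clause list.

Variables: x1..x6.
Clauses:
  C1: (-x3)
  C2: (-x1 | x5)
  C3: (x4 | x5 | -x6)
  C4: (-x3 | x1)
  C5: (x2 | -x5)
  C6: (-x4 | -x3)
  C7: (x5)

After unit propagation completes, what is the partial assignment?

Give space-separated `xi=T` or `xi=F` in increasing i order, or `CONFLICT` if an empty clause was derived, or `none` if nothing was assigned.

unit clause [-3] forces x3=F; simplify:
  satisfied 3 clause(s); 4 remain; assigned so far: [3]
unit clause [5] forces x5=T; simplify:
  drop -5 from [2, -5] -> [2]
  satisfied 3 clause(s); 1 remain; assigned so far: [3, 5]
unit clause [2] forces x2=T; simplify:
  satisfied 1 clause(s); 0 remain; assigned so far: [2, 3, 5]

Answer: x2=T x3=F x5=T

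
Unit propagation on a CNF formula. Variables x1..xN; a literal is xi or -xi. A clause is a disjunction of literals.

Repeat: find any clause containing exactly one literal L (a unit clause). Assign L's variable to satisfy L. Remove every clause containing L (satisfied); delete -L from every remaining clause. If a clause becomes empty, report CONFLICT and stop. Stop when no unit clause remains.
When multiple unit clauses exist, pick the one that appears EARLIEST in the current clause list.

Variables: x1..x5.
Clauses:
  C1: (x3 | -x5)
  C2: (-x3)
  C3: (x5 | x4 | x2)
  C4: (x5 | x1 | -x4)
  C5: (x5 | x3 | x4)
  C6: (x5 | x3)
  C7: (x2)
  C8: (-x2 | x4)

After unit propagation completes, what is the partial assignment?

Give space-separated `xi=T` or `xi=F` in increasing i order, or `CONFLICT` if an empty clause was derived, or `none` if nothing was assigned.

Answer: CONFLICT

Derivation:
unit clause [-3] forces x3=F; simplify:
  drop 3 from [3, -5] -> [-5]
  drop 3 from [5, 3, 4] -> [5, 4]
  drop 3 from [5, 3] -> [5]
  satisfied 1 clause(s); 7 remain; assigned so far: [3]
unit clause [-5] forces x5=F; simplify:
  drop 5 from [5, 4, 2] -> [4, 2]
  drop 5 from [5, 1, -4] -> [1, -4]
  drop 5 from [5, 4] -> [4]
  drop 5 from [5] -> [] (empty!)
  satisfied 1 clause(s); 6 remain; assigned so far: [3, 5]
CONFLICT (empty clause)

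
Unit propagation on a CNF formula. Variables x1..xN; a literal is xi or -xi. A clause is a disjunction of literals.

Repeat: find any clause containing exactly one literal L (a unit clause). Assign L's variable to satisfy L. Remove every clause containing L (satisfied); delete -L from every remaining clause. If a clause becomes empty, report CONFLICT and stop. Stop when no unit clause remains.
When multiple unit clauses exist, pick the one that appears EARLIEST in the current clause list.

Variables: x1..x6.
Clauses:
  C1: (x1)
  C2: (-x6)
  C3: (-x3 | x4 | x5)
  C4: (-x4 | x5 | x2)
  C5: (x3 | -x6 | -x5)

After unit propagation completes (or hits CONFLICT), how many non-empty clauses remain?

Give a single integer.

Answer: 2

Derivation:
unit clause [1] forces x1=T; simplify:
  satisfied 1 clause(s); 4 remain; assigned so far: [1]
unit clause [-6] forces x6=F; simplify:
  satisfied 2 clause(s); 2 remain; assigned so far: [1, 6]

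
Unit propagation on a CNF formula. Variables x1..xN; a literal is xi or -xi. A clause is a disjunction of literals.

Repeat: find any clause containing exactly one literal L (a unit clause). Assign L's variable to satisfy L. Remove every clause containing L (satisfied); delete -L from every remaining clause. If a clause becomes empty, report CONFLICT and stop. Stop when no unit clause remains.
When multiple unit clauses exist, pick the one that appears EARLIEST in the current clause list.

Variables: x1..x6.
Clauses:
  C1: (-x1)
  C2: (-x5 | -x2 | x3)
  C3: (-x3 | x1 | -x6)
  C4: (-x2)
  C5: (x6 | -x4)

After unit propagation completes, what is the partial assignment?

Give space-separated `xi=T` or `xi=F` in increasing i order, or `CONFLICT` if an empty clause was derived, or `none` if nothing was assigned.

unit clause [-1] forces x1=F; simplify:
  drop 1 from [-3, 1, -6] -> [-3, -6]
  satisfied 1 clause(s); 4 remain; assigned so far: [1]
unit clause [-2] forces x2=F; simplify:
  satisfied 2 clause(s); 2 remain; assigned so far: [1, 2]

Answer: x1=F x2=F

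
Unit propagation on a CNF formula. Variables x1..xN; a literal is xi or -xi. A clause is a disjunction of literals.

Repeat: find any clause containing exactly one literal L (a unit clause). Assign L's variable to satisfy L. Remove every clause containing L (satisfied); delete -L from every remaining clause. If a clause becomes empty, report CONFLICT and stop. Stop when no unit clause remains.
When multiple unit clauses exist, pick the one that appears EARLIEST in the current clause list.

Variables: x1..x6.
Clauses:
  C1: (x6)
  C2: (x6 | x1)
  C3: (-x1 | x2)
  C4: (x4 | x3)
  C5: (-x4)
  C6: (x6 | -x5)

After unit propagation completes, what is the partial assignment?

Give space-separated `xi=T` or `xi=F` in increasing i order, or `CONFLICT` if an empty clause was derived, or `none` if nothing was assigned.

unit clause [6] forces x6=T; simplify:
  satisfied 3 clause(s); 3 remain; assigned so far: [6]
unit clause [-4] forces x4=F; simplify:
  drop 4 from [4, 3] -> [3]
  satisfied 1 clause(s); 2 remain; assigned so far: [4, 6]
unit clause [3] forces x3=T; simplify:
  satisfied 1 clause(s); 1 remain; assigned so far: [3, 4, 6]

Answer: x3=T x4=F x6=T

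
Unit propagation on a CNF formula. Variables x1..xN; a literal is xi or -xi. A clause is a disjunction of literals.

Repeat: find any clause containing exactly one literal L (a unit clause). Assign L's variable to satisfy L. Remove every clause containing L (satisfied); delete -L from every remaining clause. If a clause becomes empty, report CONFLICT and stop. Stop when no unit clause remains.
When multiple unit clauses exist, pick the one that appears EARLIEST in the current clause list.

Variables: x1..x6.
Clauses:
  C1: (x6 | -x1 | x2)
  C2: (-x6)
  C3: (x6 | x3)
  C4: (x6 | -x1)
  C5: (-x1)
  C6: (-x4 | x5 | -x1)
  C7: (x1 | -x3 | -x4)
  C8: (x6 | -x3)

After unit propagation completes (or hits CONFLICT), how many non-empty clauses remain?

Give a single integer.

Answer: 5

Derivation:
unit clause [-6] forces x6=F; simplify:
  drop 6 from [6, -1, 2] -> [-1, 2]
  drop 6 from [6, 3] -> [3]
  drop 6 from [6, -1] -> [-1]
  drop 6 from [6, -3] -> [-3]
  satisfied 1 clause(s); 7 remain; assigned so far: [6]
unit clause [3] forces x3=T; simplify:
  drop -3 from [1, -3, -4] -> [1, -4]
  drop -3 from [-3] -> [] (empty!)
  satisfied 1 clause(s); 6 remain; assigned so far: [3, 6]
CONFLICT (empty clause)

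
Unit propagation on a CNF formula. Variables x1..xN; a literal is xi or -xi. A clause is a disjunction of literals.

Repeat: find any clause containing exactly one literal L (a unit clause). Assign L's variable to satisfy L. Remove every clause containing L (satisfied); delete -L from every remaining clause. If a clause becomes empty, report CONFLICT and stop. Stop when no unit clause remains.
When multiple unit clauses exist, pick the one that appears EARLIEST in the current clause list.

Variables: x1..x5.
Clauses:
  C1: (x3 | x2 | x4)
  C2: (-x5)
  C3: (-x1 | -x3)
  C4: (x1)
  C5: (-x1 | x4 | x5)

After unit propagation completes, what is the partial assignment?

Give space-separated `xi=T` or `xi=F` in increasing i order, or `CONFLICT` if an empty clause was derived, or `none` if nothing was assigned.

Answer: x1=T x3=F x4=T x5=F

Derivation:
unit clause [-5] forces x5=F; simplify:
  drop 5 from [-1, 4, 5] -> [-1, 4]
  satisfied 1 clause(s); 4 remain; assigned so far: [5]
unit clause [1] forces x1=T; simplify:
  drop -1 from [-1, -3] -> [-3]
  drop -1 from [-1, 4] -> [4]
  satisfied 1 clause(s); 3 remain; assigned so far: [1, 5]
unit clause [-3] forces x3=F; simplify:
  drop 3 from [3, 2, 4] -> [2, 4]
  satisfied 1 clause(s); 2 remain; assigned so far: [1, 3, 5]
unit clause [4] forces x4=T; simplify:
  satisfied 2 clause(s); 0 remain; assigned so far: [1, 3, 4, 5]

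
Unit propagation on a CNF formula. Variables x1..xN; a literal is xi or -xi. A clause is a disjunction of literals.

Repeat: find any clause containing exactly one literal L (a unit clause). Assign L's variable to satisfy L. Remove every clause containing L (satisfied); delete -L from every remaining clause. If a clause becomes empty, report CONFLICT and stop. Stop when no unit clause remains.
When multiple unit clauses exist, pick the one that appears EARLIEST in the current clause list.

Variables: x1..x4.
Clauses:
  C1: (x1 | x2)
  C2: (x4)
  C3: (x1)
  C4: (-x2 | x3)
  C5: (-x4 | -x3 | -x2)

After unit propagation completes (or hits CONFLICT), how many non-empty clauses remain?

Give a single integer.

unit clause [4] forces x4=T; simplify:
  drop -4 from [-4, -3, -2] -> [-3, -2]
  satisfied 1 clause(s); 4 remain; assigned so far: [4]
unit clause [1] forces x1=T; simplify:
  satisfied 2 clause(s); 2 remain; assigned so far: [1, 4]

Answer: 2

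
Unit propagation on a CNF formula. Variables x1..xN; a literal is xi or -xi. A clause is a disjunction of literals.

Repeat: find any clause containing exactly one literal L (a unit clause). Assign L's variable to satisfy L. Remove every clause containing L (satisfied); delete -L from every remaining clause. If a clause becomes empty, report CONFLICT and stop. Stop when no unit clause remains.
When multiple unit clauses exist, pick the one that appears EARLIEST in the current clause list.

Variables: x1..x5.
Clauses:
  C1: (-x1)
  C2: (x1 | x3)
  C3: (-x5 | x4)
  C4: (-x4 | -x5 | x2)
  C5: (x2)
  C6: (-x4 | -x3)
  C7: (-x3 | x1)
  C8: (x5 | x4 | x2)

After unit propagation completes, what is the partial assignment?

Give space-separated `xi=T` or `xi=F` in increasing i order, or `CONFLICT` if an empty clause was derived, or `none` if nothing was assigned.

Answer: CONFLICT

Derivation:
unit clause [-1] forces x1=F; simplify:
  drop 1 from [1, 3] -> [3]
  drop 1 from [-3, 1] -> [-3]
  satisfied 1 clause(s); 7 remain; assigned so far: [1]
unit clause [3] forces x3=T; simplify:
  drop -3 from [-4, -3] -> [-4]
  drop -3 from [-3] -> [] (empty!)
  satisfied 1 clause(s); 6 remain; assigned so far: [1, 3]
CONFLICT (empty clause)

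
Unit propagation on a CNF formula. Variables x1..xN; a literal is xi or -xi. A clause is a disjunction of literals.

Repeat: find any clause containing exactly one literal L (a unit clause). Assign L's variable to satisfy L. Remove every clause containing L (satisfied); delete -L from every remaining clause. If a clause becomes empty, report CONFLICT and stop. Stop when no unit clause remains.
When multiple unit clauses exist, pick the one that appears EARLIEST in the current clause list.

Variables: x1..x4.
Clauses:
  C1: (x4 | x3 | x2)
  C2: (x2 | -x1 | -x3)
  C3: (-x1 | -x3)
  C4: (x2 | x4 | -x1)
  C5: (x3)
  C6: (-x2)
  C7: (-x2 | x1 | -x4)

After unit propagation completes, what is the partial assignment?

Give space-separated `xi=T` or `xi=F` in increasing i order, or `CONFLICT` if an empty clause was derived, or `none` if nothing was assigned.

Answer: x1=F x2=F x3=T

Derivation:
unit clause [3] forces x3=T; simplify:
  drop -3 from [2, -1, -3] -> [2, -1]
  drop -3 from [-1, -3] -> [-1]
  satisfied 2 clause(s); 5 remain; assigned so far: [3]
unit clause [-1] forces x1=F; simplify:
  drop 1 from [-2, 1, -4] -> [-2, -4]
  satisfied 3 clause(s); 2 remain; assigned so far: [1, 3]
unit clause [-2] forces x2=F; simplify:
  satisfied 2 clause(s); 0 remain; assigned so far: [1, 2, 3]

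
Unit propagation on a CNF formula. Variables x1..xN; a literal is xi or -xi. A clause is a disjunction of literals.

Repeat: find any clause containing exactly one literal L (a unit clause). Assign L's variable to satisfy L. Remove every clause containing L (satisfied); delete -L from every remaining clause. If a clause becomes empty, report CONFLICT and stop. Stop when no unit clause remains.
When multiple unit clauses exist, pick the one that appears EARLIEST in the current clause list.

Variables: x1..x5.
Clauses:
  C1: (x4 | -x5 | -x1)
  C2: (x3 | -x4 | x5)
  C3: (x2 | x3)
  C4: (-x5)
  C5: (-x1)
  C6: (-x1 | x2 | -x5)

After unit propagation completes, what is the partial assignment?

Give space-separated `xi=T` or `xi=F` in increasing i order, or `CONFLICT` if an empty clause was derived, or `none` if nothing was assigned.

unit clause [-5] forces x5=F; simplify:
  drop 5 from [3, -4, 5] -> [3, -4]
  satisfied 3 clause(s); 3 remain; assigned so far: [5]
unit clause [-1] forces x1=F; simplify:
  satisfied 1 clause(s); 2 remain; assigned so far: [1, 5]

Answer: x1=F x5=F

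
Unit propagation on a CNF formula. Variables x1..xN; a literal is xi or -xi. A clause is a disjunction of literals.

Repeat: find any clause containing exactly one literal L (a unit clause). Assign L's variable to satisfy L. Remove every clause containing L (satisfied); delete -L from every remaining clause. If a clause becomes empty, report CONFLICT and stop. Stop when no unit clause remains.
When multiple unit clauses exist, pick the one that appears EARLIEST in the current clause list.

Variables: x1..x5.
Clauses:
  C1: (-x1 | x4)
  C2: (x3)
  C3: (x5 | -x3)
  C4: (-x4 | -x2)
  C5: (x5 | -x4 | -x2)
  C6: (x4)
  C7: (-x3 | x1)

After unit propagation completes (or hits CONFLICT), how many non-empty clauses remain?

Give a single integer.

unit clause [3] forces x3=T; simplify:
  drop -3 from [5, -3] -> [5]
  drop -3 from [-3, 1] -> [1]
  satisfied 1 clause(s); 6 remain; assigned so far: [3]
unit clause [5] forces x5=T; simplify:
  satisfied 2 clause(s); 4 remain; assigned so far: [3, 5]
unit clause [4] forces x4=T; simplify:
  drop -4 from [-4, -2] -> [-2]
  satisfied 2 clause(s); 2 remain; assigned so far: [3, 4, 5]
unit clause [-2] forces x2=F; simplify:
  satisfied 1 clause(s); 1 remain; assigned so far: [2, 3, 4, 5]
unit clause [1] forces x1=T; simplify:
  satisfied 1 clause(s); 0 remain; assigned so far: [1, 2, 3, 4, 5]

Answer: 0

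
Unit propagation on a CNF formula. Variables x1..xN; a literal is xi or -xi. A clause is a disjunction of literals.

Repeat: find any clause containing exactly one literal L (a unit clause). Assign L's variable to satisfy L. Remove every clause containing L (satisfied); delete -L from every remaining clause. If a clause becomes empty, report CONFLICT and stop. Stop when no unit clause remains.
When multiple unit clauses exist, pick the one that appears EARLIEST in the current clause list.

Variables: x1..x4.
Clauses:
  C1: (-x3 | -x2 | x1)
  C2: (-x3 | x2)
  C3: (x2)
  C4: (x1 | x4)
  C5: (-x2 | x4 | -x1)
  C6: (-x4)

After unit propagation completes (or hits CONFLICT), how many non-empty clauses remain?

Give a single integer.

unit clause [2] forces x2=T; simplify:
  drop -2 from [-3, -2, 1] -> [-3, 1]
  drop -2 from [-2, 4, -1] -> [4, -1]
  satisfied 2 clause(s); 4 remain; assigned so far: [2]
unit clause [-4] forces x4=F; simplify:
  drop 4 from [1, 4] -> [1]
  drop 4 from [4, -1] -> [-1]
  satisfied 1 clause(s); 3 remain; assigned so far: [2, 4]
unit clause [1] forces x1=T; simplify:
  drop -1 from [-1] -> [] (empty!)
  satisfied 2 clause(s); 1 remain; assigned so far: [1, 2, 4]
CONFLICT (empty clause)

Answer: 0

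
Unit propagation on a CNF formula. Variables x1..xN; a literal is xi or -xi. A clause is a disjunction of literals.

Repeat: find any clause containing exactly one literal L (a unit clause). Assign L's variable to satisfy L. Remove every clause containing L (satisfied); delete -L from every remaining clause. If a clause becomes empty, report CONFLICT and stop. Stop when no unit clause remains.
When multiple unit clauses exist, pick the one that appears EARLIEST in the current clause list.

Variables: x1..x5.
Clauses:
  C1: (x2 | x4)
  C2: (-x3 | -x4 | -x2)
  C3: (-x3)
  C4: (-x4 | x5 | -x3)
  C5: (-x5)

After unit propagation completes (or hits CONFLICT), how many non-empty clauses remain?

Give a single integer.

Answer: 1

Derivation:
unit clause [-3] forces x3=F; simplify:
  satisfied 3 clause(s); 2 remain; assigned so far: [3]
unit clause [-5] forces x5=F; simplify:
  satisfied 1 clause(s); 1 remain; assigned so far: [3, 5]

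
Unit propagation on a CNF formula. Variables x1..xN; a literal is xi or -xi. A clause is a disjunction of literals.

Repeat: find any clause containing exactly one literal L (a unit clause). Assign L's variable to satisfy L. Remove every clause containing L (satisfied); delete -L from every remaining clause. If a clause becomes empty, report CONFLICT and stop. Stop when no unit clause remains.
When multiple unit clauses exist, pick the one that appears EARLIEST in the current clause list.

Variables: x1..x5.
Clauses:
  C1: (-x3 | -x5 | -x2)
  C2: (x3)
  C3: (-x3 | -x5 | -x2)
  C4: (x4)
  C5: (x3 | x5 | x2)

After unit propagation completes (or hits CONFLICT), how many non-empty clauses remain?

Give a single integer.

unit clause [3] forces x3=T; simplify:
  drop -3 from [-3, -5, -2] -> [-5, -2]
  drop -3 from [-3, -5, -2] -> [-5, -2]
  satisfied 2 clause(s); 3 remain; assigned so far: [3]
unit clause [4] forces x4=T; simplify:
  satisfied 1 clause(s); 2 remain; assigned so far: [3, 4]

Answer: 2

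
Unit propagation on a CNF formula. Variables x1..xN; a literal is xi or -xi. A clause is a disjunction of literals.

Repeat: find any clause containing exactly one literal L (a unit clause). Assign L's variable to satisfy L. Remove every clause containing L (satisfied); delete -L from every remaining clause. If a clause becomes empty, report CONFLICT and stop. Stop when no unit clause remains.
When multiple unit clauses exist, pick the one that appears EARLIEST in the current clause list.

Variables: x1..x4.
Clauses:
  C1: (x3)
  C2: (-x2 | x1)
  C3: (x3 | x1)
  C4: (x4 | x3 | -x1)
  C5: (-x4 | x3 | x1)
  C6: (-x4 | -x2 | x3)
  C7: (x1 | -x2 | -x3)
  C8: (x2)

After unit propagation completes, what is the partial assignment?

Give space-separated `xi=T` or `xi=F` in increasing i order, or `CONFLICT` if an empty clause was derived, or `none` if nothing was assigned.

unit clause [3] forces x3=T; simplify:
  drop -3 from [1, -2, -3] -> [1, -2]
  satisfied 5 clause(s); 3 remain; assigned so far: [3]
unit clause [2] forces x2=T; simplify:
  drop -2 from [-2, 1] -> [1]
  drop -2 from [1, -2] -> [1]
  satisfied 1 clause(s); 2 remain; assigned so far: [2, 3]
unit clause [1] forces x1=T; simplify:
  satisfied 2 clause(s); 0 remain; assigned so far: [1, 2, 3]

Answer: x1=T x2=T x3=T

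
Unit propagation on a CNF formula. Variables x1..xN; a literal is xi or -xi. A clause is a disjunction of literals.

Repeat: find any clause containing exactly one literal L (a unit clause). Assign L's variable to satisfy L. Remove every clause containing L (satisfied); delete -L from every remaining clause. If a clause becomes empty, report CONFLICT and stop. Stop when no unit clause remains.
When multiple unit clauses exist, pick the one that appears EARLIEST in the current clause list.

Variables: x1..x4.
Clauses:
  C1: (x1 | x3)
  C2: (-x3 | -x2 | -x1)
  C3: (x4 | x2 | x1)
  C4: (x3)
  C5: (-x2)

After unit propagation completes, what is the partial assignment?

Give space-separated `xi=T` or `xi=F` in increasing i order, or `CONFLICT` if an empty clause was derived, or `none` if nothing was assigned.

Answer: x2=F x3=T

Derivation:
unit clause [3] forces x3=T; simplify:
  drop -3 from [-3, -2, -1] -> [-2, -1]
  satisfied 2 clause(s); 3 remain; assigned so far: [3]
unit clause [-2] forces x2=F; simplify:
  drop 2 from [4, 2, 1] -> [4, 1]
  satisfied 2 clause(s); 1 remain; assigned so far: [2, 3]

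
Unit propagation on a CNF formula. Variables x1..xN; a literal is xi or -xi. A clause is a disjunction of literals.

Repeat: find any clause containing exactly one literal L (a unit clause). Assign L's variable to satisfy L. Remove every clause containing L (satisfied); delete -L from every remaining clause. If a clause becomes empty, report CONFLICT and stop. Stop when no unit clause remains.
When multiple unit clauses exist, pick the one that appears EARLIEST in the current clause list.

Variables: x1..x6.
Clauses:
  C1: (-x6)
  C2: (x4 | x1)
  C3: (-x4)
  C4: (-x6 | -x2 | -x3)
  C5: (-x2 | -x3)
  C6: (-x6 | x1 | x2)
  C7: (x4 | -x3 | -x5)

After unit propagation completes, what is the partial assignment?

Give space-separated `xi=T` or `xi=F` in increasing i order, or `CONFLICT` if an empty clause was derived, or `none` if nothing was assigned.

unit clause [-6] forces x6=F; simplify:
  satisfied 3 clause(s); 4 remain; assigned so far: [6]
unit clause [-4] forces x4=F; simplify:
  drop 4 from [4, 1] -> [1]
  drop 4 from [4, -3, -5] -> [-3, -5]
  satisfied 1 clause(s); 3 remain; assigned so far: [4, 6]
unit clause [1] forces x1=T; simplify:
  satisfied 1 clause(s); 2 remain; assigned so far: [1, 4, 6]

Answer: x1=T x4=F x6=F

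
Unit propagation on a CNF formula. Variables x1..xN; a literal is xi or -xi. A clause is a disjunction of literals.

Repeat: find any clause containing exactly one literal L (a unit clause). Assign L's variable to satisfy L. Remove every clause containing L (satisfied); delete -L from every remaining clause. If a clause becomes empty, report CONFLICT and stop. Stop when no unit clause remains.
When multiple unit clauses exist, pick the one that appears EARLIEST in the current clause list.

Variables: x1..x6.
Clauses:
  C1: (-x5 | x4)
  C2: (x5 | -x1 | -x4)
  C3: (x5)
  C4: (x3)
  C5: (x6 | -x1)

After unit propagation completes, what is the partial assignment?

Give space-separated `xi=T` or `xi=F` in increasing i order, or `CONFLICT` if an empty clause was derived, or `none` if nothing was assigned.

Answer: x3=T x4=T x5=T

Derivation:
unit clause [5] forces x5=T; simplify:
  drop -5 from [-5, 4] -> [4]
  satisfied 2 clause(s); 3 remain; assigned so far: [5]
unit clause [4] forces x4=T; simplify:
  satisfied 1 clause(s); 2 remain; assigned so far: [4, 5]
unit clause [3] forces x3=T; simplify:
  satisfied 1 clause(s); 1 remain; assigned so far: [3, 4, 5]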